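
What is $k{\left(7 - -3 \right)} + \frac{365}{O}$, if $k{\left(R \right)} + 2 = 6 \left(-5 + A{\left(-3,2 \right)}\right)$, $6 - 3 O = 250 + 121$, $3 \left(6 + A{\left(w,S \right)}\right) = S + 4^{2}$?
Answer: $-35$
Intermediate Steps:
$A{\left(w,S \right)} = - \frac{2}{3} + \frac{S}{3}$ ($A{\left(w,S \right)} = -6 + \frac{S + 4^{2}}{3} = -6 + \frac{S + 16}{3} = -6 + \frac{16 + S}{3} = -6 + \left(\frac{16}{3} + \frac{S}{3}\right) = - \frac{2}{3} + \frac{S}{3}$)
$O = - \frac{365}{3}$ ($O = 2 - \frac{250 + 121}{3} = 2 - \frac{371}{3} = - \frac{365}{3} \approx -121.67$)
$k{\left(R \right)} = -32$ ($k{\left(R \right)} = -2 + 6 \left(-5 + \left(- \frac{2}{3} + \frac{1}{3} \cdot 2\right)\right) = -2 + 6 \left(-5 + \left(- \frac{2}{3} + \frac{2}{3}\right)\right) = -2 + 6 \left(-5 + 0\right) = -2 + 6 \left(-5\right) = -2 - 30 = -32$)
$k{\left(7 - -3 \right)} + \frac{365}{O} = -32 + \frac{365}{- \frac{365}{3}} = -32 + 365 \left(- \frac{3}{365}\right) = -32 - 3 = -35$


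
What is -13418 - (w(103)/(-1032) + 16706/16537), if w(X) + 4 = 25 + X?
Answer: -57252311729/4266546 ≈ -13419.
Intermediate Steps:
w(X) = 21 + X (w(X) = -4 + (25 + X) = 21 + X)
-13418 - (w(103)/(-1032) + 16706/16537) = -13418 - ((21 + 103)/(-1032) + 16706/16537) = -13418 - (124*(-1/1032) + 16706*(1/16537)) = -13418 - (-31/258 + 16706/16537) = -13418 - 1*3797501/4266546 = -13418 - 3797501/4266546 = -57252311729/4266546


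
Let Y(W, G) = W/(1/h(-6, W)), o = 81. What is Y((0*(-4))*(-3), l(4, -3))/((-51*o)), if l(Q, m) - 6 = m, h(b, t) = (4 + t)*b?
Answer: 0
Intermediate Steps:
h(b, t) = b*(4 + t)
l(Q, m) = 6 + m
Y(W, G) = W*(-24 - 6*W) (Y(W, G) = W/(1/(-6*(4 + W))) = W/(1/(-24 - 6*W)) = W*(-24 - 6*W))
Y((0*(-4))*(-3), l(4, -3))/((-51*o)) = (6*((0*(-4))*(-3))*(-4 - 0*(-4)*(-3)))/((-51*81)) = (6*(0*(-3))*(-4 - 0*(-3)))/(-4131) = (6*0*(-4 - 1*0))*(-1/4131) = (6*0*(-4 + 0))*(-1/4131) = (6*0*(-4))*(-1/4131) = 0*(-1/4131) = 0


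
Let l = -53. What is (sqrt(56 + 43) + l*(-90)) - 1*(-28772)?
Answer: 33542 + 3*sqrt(11) ≈ 33552.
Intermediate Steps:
(sqrt(56 + 43) + l*(-90)) - 1*(-28772) = (sqrt(56 + 43) - 53*(-90)) - 1*(-28772) = (sqrt(99) + 4770) + 28772 = (3*sqrt(11) + 4770) + 28772 = (4770 + 3*sqrt(11)) + 28772 = 33542 + 3*sqrt(11)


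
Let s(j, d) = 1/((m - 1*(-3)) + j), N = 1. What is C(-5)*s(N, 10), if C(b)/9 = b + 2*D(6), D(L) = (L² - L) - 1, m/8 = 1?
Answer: 159/4 ≈ 39.750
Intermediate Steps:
m = 8 (m = 8*1 = 8)
D(L) = -1 + L² - L
s(j, d) = 1/(11 + j) (s(j, d) = 1/((8 - 1*(-3)) + j) = 1/((8 + 3) + j) = 1/(11 + j))
C(b) = 522 + 9*b (C(b) = 9*(b + 2*(-1 + 6² - 1*6)) = 9*(b + 2*(-1 + 36 - 6)) = 9*(b + 2*29) = 9*(b + 58) = 9*(58 + b) = 522 + 9*b)
C(-5)*s(N, 10) = (522 + 9*(-5))/(11 + 1) = (522 - 45)/12 = 477*(1/12) = 159/4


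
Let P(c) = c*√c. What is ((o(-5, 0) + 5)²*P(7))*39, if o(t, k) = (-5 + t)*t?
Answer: 825825*√7 ≈ 2.1849e+6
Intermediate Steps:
o(t, k) = t*(-5 + t)
P(c) = c^(3/2)
((o(-5, 0) + 5)²*P(7))*39 = ((-5*(-5 - 5) + 5)²*7^(3/2))*39 = ((-5*(-10) + 5)²*(7*√7))*39 = ((50 + 5)²*(7*√7))*39 = (55²*(7*√7))*39 = (3025*(7*√7))*39 = (21175*√7)*39 = 825825*√7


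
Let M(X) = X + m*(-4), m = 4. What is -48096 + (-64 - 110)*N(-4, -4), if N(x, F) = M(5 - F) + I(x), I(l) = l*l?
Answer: -49662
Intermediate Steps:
I(l) = l**2
M(X) = -16 + X (M(X) = X + 4*(-4) = X - 16 = -16 + X)
N(x, F) = -11 + x**2 - F (N(x, F) = (-16 + (5 - F)) + x**2 = (-11 - F) + x**2 = -11 + x**2 - F)
-48096 + (-64 - 110)*N(-4, -4) = -48096 + (-64 - 110)*(-11 + (-4)**2 - 1*(-4)) = -48096 - 174*(-11 + 16 + 4) = -48096 - 174*9 = -48096 - 1566 = -49662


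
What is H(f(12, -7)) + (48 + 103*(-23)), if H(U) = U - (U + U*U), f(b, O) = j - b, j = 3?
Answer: -2402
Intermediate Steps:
f(b, O) = 3 - b
H(U) = -U² (H(U) = U - (U + U²) = U + (-U - U²) = -U²)
H(f(12, -7)) + (48 + 103*(-23)) = -(3 - 1*12)² + (48 + 103*(-23)) = -(3 - 12)² + (48 - 2369) = -1*(-9)² - 2321 = -1*81 - 2321 = -81 - 2321 = -2402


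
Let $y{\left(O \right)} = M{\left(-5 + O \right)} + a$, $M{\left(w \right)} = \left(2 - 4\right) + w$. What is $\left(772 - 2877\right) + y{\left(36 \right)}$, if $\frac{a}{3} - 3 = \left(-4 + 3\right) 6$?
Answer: $-2085$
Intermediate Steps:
$M{\left(w \right)} = -2 + w$
$a = -9$ ($a = 9 + 3 \left(-4 + 3\right) 6 = 9 + 3 \left(\left(-1\right) 6\right) = 9 + 3 \left(-6\right) = 9 - 18 = -9$)
$y{\left(O \right)} = -16 + O$ ($y{\left(O \right)} = \left(-2 + \left(-5 + O\right)\right) - 9 = \left(-7 + O\right) - 9 = -16 + O$)
$\left(772 - 2877\right) + y{\left(36 \right)} = \left(772 - 2877\right) + \left(-16 + 36\right) = -2105 + 20 = -2085$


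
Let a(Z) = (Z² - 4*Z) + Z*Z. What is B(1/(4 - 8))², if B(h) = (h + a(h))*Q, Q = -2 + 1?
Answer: 49/64 ≈ 0.76563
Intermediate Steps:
a(Z) = -4*Z + 2*Z² (a(Z) = (Z² - 4*Z) + Z² = -4*Z + 2*Z²)
Q = -1
B(h) = -h - 2*h*(-2 + h) (B(h) = (h + 2*h*(-2 + h))*(-1) = -h - 2*h*(-2 + h))
B(1/(4 - 8))² = ((3 - 2/(4 - 8))/(4 - 8))² = ((3 - 2/(-4))/(-4))² = (-(3 - 2*(-¼))/4)² = (-(3 + ½)/4)² = (-¼*7/2)² = (-7/8)² = 49/64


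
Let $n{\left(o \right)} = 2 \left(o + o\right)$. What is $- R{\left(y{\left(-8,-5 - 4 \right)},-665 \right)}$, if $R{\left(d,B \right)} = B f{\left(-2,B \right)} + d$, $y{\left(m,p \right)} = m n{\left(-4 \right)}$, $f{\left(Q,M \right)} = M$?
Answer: $-442353$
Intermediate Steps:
$n{\left(o \right)} = 4 o$ ($n{\left(o \right)} = 2 \cdot 2 o = 4 o$)
$y{\left(m,p \right)} = - 16 m$ ($y{\left(m,p \right)} = m 4 \left(-4\right) = m \left(-16\right) = - 16 m$)
$R{\left(d,B \right)} = d + B^{2}$ ($R{\left(d,B \right)} = B B + d = B^{2} + d = d + B^{2}$)
$- R{\left(y{\left(-8,-5 - 4 \right)},-665 \right)} = - (\left(-16\right) \left(-8\right) + \left(-665\right)^{2}) = - (128 + 442225) = \left(-1\right) 442353 = -442353$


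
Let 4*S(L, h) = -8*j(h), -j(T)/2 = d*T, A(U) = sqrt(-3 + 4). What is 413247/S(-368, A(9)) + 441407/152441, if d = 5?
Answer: 63004614067/3048820 ≈ 20665.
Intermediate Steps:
A(U) = 1 (A(U) = sqrt(1) = 1)
j(T) = -10*T
S(L, h) = 20*h (S(L, h) = (-(-80)*h)/4 = (80*h)/4 = 20*h)
413247/S(-368, A(9)) + 441407/152441 = 413247/((20*1)) + 441407/152441 = 413247/20 + 441407*(1/152441) = 413247*(1/20) + 441407/152441 = 413247/20 + 441407/152441 = 63004614067/3048820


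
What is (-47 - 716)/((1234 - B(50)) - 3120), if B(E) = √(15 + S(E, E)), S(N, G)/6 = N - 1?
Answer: 1439018/3556687 - 763*√309/3556687 ≈ 0.40082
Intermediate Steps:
S(N, G) = -6 + 6*N (S(N, G) = 6*(N - 1) = 6*(-1 + N) = -6 + 6*N)
B(E) = √(9 + 6*E) (B(E) = √(15 + (-6 + 6*E)) = √(9 + 6*E))
(-47 - 716)/((1234 - B(50)) - 3120) = (-47 - 716)/((1234 - √(9 + 6*50)) - 3120) = -763/((1234 - √(9 + 300)) - 3120) = -763/((1234 - √309) - 3120) = -763/(-1886 - √309)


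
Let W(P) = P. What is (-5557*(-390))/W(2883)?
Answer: 722410/961 ≈ 751.73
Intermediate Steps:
(-5557*(-390))/W(2883) = -5557*(-390)/2883 = 2167230*(1/2883) = 722410/961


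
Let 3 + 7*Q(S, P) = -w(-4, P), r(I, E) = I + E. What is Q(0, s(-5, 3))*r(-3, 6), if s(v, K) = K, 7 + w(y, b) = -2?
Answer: 18/7 ≈ 2.5714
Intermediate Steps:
w(y, b) = -9 (w(y, b) = -7 - 2 = -9)
r(I, E) = E + I
Q(S, P) = 6/7 (Q(S, P) = -3/7 + (-1*(-9))/7 = -3/7 + (⅐)*9 = -3/7 + 9/7 = 6/7)
Q(0, s(-5, 3))*r(-3, 6) = 6*(6 - 3)/7 = (6/7)*3 = 18/7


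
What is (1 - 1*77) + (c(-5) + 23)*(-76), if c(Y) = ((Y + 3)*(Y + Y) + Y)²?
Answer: -18924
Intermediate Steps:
c(Y) = (Y + 2*Y*(3 + Y))² (c(Y) = ((3 + Y)*(2*Y) + Y)² = (2*Y*(3 + Y) + Y)² = (Y + 2*Y*(3 + Y))²)
(1 - 1*77) + (c(-5) + 23)*(-76) = (1 - 1*77) + ((-5)²*(7 + 2*(-5))² + 23)*(-76) = (1 - 77) + (25*(7 - 10)² + 23)*(-76) = -76 + (25*(-3)² + 23)*(-76) = -76 + (25*9 + 23)*(-76) = -76 + (225 + 23)*(-76) = -76 + 248*(-76) = -76 - 18848 = -18924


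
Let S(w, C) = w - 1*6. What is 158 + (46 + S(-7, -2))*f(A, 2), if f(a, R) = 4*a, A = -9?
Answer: -1030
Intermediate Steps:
S(w, C) = -6 + w (S(w, C) = w - 6 = -6 + w)
158 + (46 + S(-7, -2))*f(A, 2) = 158 + (46 + (-6 - 7))*(4*(-9)) = 158 + (46 - 13)*(-36) = 158 + 33*(-36) = 158 - 1188 = -1030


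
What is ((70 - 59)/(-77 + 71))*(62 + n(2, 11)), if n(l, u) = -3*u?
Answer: -319/6 ≈ -53.167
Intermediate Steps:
((70 - 59)/(-77 + 71))*(62 + n(2, 11)) = ((70 - 59)/(-77 + 71))*(62 - 3*11) = (11/(-6))*(62 - 33) = (11*(-⅙))*29 = -11/6*29 = -319/6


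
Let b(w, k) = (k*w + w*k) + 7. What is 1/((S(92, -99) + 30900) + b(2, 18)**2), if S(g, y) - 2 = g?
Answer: 1/37235 ≈ 2.6856e-5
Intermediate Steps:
b(w, k) = 7 + 2*k*w (b(w, k) = (k*w + k*w) + 7 = 2*k*w + 7 = 7 + 2*k*w)
S(g, y) = 2 + g
1/((S(92, -99) + 30900) + b(2, 18)**2) = 1/(((2 + 92) + 30900) + (7 + 2*18*2)**2) = 1/((94 + 30900) + (7 + 72)**2) = 1/(30994 + 79**2) = 1/(30994 + 6241) = 1/37235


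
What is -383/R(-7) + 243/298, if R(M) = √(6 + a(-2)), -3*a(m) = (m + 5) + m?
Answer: 243/298 - 383*√51/17 ≈ -160.08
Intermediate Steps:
a(m) = -5/3 - 2*m/3 (a(m) = -((m + 5) + m)/3 = -((5 + m) + m)/3 = -(5 + 2*m)/3 = -5/3 - 2*m/3)
R(M) = √51/3 (R(M) = √(6 + (-5/3 - ⅔*(-2))) = √(6 + (-5/3 + 4/3)) = √(6 - ⅓) = √(17/3) = √51/3)
-383/R(-7) + 243/298 = -383*√51/17 + 243/298 = 243/298 - 383*√51/17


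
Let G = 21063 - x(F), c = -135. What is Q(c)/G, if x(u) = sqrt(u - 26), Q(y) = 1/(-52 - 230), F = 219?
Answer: -7021/41703078944 - sqrt(193)/125109236832 ≈ -1.6847e-7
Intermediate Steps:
Q(y) = -1/282 (Q(y) = 1/(-282) = -1/282)
x(u) = sqrt(-26 + u)
G = 21063 - sqrt(193) (G = 21063 - sqrt(-26 + 219) = 21063 - sqrt(193) ≈ 21049.)
Q(c)/G = -1/(282*(21063 - sqrt(193)))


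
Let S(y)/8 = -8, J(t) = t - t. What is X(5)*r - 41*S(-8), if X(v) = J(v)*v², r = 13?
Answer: 2624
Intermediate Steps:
J(t) = 0
S(y) = -64 (S(y) = 8*(-8) = -64)
X(v) = 0 (X(v) = 0*v² = 0)
X(5)*r - 41*S(-8) = 0*13 - 41*(-64) = 0 + 2624 = 2624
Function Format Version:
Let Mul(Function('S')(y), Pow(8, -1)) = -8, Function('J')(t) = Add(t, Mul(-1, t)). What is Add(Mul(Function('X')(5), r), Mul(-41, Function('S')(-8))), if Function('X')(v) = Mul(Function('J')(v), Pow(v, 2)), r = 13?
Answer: 2624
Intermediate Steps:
Function('J')(t) = 0
Function('S')(y) = -64 (Function('S')(y) = Mul(8, -8) = -64)
Function('X')(v) = 0 (Function('X')(v) = Mul(0, Pow(v, 2)) = 0)
Add(Mul(Function('X')(5), r), Mul(-41, Function('S')(-8))) = Add(Mul(0, 13), Mul(-41, -64)) = Add(0, 2624) = 2624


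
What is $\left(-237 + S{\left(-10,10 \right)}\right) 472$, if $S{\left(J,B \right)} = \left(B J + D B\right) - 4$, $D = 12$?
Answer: $-104312$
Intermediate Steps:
$S{\left(J,B \right)} = -4 + 12 B + B J$ ($S{\left(J,B \right)} = \left(B J + 12 B\right) - 4 = \left(12 B + B J\right) - 4 = -4 + 12 B + B J$)
$\left(-237 + S{\left(-10,10 \right)}\right) 472 = \left(-237 + \left(-4 + 12 \cdot 10 + 10 \left(-10\right)\right)\right) 472 = \left(-237 - -16\right) 472 = \left(-237 + 16\right) 472 = \left(-221\right) 472 = -104312$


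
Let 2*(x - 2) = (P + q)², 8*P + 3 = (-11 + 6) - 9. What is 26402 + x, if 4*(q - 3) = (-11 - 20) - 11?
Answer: 3385641/128 ≈ 26450.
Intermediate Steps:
P = -17/8 (P = -3/8 + ((-11 + 6) - 9)/8 = -3/8 + (-5 - 9)/8 = -3/8 + (⅛)*(-14) = -3/8 - 7/4 = -17/8 ≈ -2.1250)
q = -15/2 (q = 3 + ((-11 - 20) - 11)/4 = 3 + (-31 - 11)/4 = 3 + (¼)*(-42) = 3 - 21/2 = -15/2 ≈ -7.5000)
x = 6185/128 (x = 2 + (-17/8 - 15/2)²/2 = 2 + (-77/8)²/2 = 2 + (½)*(5929/64) = 2 + 5929/128 = 6185/128 ≈ 48.320)
26402 + x = 26402 + 6185/128 = 3385641/128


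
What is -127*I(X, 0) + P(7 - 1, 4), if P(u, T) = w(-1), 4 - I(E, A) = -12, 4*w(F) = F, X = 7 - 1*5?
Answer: -8129/4 ≈ -2032.3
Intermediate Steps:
X = 2 (X = 7 - 5 = 2)
w(F) = F/4
I(E, A) = 16 (I(E, A) = 4 - 1*(-12) = 4 + 12 = 16)
P(u, T) = -¼ (P(u, T) = (¼)*(-1) = -¼)
-127*I(X, 0) + P(7 - 1, 4) = -127*16 - ¼ = -2032 - ¼ = -8129/4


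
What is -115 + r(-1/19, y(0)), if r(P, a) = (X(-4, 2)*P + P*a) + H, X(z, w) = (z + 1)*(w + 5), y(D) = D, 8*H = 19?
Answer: -16951/152 ≈ -111.52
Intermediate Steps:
H = 19/8 (H = (⅛)*19 = 19/8 ≈ 2.3750)
X(z, w) = (1 + z)*(5 + w)
r(P, a) = 19/8 - 21*P + P*a (r(P, a) = ((5 + 2 + 5*(-4) + 2*(-4))*P + P*a) + 19/8 = ((5 + 2 - 20 - 8)*P + P*a) + 19/8 = (-21*P + P*a) + 19/8 = 19/8 - 21*P + P*a)
-115 + r(-1/19, y(0)) = -115 + (19/8 - (-21)/19 - 1/19*0) = -115 + (19/8 - (-21)/19 - 1*1/19*0) = -115 + (19/8 - 21*(-1/19) - 1/19*0) = -115 + (19/8 + 21/19 + 0) = -115 + 529/152 = -16951/152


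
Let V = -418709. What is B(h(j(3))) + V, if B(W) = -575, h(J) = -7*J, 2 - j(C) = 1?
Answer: -419284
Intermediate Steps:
j(C) = 1 (j(C) = 2 - 1*1 = 2 - 1 = 1)
B(h(j(3))) + V = -575 - 418709 = -419284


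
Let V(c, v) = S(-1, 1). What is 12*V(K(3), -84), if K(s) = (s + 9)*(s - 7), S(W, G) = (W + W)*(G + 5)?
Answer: -144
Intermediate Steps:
S(W, G) = 2*W*(5 + G) (S(W, G) = (2*W)*(5 + G) = 2*W*(5 + G))
K(s) = (-7 + s)*(9 + s) (K(s) = (9 + s)*(-7 + s) = (-7 + s)*(9 + s))
V(c, v) = -12 (V(c, v) = 2*(-1)*(5 + 1) = 2*(-1)*6 = -12)
12*V(K(3), -84) = 12*(-12) = -144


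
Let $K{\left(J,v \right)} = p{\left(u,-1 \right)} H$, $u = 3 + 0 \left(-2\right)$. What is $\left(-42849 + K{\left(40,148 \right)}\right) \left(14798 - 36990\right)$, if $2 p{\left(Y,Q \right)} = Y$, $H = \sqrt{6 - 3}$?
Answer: $950905008 - 33288 \sqrt{3} \approx 9.5085 \cdot 10^{8}$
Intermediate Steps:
$H = \sqrt{3} \approx 1.732$
$u = 3$ ($u = 3 + 0 = 3$)
$p{\left(Y,Q \right)} = \frac{Y}{2}$
$K{\left(J,v \right)} = \frac{3 \sqrt{3}}{2}$ ($K{\left(J,v \right)} = \frac{1}{2} \cdot 3 \sqrt{3} = \frac{3 \sqrt{3}}{2}$)
$\left(-42849 + K{\left(40,148 \right)}\right) \left(14798 - 36990\right) = \left(-42849 + \frac{3 \sqrt{3}}{2}\right) \left(14798 - 36990\right) = \left(-42849 + \frac{3 \sqrt{3}}{2}\right) \left(-22192\right) = 950905008 - 33288 \sqrt{3}$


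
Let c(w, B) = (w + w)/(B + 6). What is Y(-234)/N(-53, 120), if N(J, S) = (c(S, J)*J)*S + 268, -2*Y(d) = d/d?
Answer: -47/3077992 ≈ -1.5270e-5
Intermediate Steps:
Y(d) = -½ (Y(d) = -d/(2*d) = -½*1 = -½)
c(w, B) = 2*w/(6 + B) (c(w, B) = (2*w)/(6 + B) = 2*w/(6 + B))
N(J, S) = 268 + 2*J*S²/(6 + J) (N(J, S) = ((2*S/(6 + J))*J)*S + 268 = (2*J*S/(6 + J))*S + 268 = 2*J*S²/(6 + J) + 268 = 268 + 2*J*S²/(6 + J))
Y(-234)/N(-53, 120) = -(6 - 53)/(2*(804 + 134*(-53) - 53*120²))/2 = -(-47/(2*(804 - 7102 - 53*14400)))/2 = -(-47/(2*(804 - 7102 - 763200)))/2 = -1/(2*(2*(-1/47)*(-769498))) = -1/(2*1538996/47) = -½*47/1538996 = -47/3077992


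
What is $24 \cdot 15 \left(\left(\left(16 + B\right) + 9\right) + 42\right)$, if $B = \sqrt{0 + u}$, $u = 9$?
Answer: $25200$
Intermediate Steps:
$B = 3$ ($B = \sqrt{0 + 9} = \sqrt{9} = 3$)
$24 \cdot 15 \left(\left(\left(16 + B\right) + 9\right) + 42\right) = 24 \cdot 15 \left(\left(\left(16 + 3\right) + 9\right) + 42\right) = 360 \left(\left(19 + 9\right) + 42\right) = 360 \left(28 + 42\right) = 360 \cdot 70 = 25200$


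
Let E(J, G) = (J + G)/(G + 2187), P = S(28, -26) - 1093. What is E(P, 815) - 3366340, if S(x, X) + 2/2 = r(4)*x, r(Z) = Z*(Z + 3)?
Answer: -10105752175/3002 ≈ -3.3663e+6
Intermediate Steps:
r(Z) = Z*(3 + Z)
S(x, X) = -1 + 28*x (S(x, X) = -1 + (4*(3 + 4))*x = -1 + (4*7)*x = -1 + 28*x)
P = -310 (P = (-1 + 28*28) - 1093 = (-1 + 784) - 1093 = 783 - 1093 = -310)
E(J, G) = (G + J)/(2187 + G)
E(P, 815) - 3366340 = (815 - 310)/(2187 + 815) - 3366340 = 505/3002 - 3366340 = -10105752175/3002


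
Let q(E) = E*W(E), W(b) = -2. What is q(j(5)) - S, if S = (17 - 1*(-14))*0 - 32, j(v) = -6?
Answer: 44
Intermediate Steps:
S = -32 (S = (17 + 14)*0 - 32 = 31*0 - 32 = 0 - 32 = -32)
q(E) = -2*E (q(E) = E*(-2) = -2*E)
q(j(5)) - S = -2*(-6) - 1*(-32) = 12 + 32 = 44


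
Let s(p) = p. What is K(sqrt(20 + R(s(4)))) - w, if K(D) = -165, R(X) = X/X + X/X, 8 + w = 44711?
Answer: -44868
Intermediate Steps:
w = 44703 (w = -8 + 44711 = 44703)
R(X) = 2 (R(X) = 1 + 1 = 2)
K(sqrt(20 + R(s(4)))) - w = -165 - 1*44703 = -165 - 44703 = -44868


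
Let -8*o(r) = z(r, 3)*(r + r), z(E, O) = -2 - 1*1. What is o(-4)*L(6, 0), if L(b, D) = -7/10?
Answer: 21/10 ≈ 2.1000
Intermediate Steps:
z(E, O) = -3 (z(E, O) = -2 - 1 = -3)
L(b, D) = -7/10 (L(b, D) = -7*⅒ = -7/10)
o(r) = 3*r/4 (o(r) = -(-3)*(r + r)/8 = -(-3)*2*r/8 = -(-3)*r/4 = 3*r/4)
o(-4)*L(6, 0) = ((¾)*(-4))*(-7/10) = -3*(-7/10) = 21/10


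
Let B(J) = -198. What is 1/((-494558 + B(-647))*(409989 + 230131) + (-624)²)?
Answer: -1/316702821344 ≈ -3.1575e-12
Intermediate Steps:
1/((-494558 + B(-647))*(409989 + 230131) + (-624)²) = 1/((-494558 - 198)*(409989 + 230131) + (-624)²) = 1/(-494756*640120 + 389376) = 1/(-316703210720 + 389376) = 1/(-316702821344) = -1/316702821344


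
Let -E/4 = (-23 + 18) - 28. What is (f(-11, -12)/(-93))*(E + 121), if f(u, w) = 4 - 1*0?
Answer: -1012/93 ≈ -10.882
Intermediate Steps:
f(u, w) = 4 (f(u, w) = 4 + 0 = 4)
E = 132 (E = -4*((-23 + 18) - 28) = -4*(-5 - 28) = -4*(-33) = 132)
(f(-11, -12)/(-93))*(E + 121) = (4/(-93))*(132 + 121) = (4*(-1/93))*253 = -4/93*253 = -1012/93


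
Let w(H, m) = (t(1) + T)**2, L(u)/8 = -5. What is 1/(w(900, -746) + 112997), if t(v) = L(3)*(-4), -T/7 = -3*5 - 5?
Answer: 1/202997 ≈ 4.9262e-6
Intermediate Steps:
T = 140 (T = -7*(-3*5 - 5) = -7*(-15 - 5) = -7*(-20) = 140)
L(u) = -40 (L(u) = 8*(-5) = -40)
t(v) = 160 (t(v) = -40*(-4) = 160)
w(H, m) = 90000 (w(H, m) = (160 + 140)**2 = 300**2 = 90000)
1/(w(900, -746) + 112997) = 1/(90000 + 112997) = 1/202997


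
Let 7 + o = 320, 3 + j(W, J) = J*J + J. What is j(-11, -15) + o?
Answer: 520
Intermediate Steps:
j(W, J) = -3 + J + J² (j(W, J) = -3 + (J*J + J) = -3 + (J² + J) = -3 + (J + J²) = -3 + J + J²)
o = 313 (o = -7 + 320 = 313)
j(-11, -15) + o = (-3 - 15 + (-15)²) + 313 = (-3 - 15 + 225) + 313 = 207 + 313 = 520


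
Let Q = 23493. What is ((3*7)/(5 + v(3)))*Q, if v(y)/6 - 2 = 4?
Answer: 12033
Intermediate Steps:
v(y) = 36 (v(y) = 12 + 6*4 = 12 + 24 = 36)
((3*7)/(5 + v(3)))*Q = ((3*7)/(5 + 36))*23493 = (21/41)*23493 = 12033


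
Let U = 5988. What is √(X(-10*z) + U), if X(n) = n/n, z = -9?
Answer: √5989 ≈ 77.389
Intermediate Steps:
X(n) = 1
√(X(-10*z) + U) = √(1 + 5988) = √5989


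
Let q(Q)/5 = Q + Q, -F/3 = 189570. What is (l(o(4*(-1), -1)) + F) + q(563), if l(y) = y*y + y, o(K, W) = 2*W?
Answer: -563078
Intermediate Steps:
F = -568710 (F = -3*189570 = -568710)
l(y) = y + y**2 (l(y) = y**2 + y = y + y**2)
q(Q) = 10*Q (q(Q) = 5*(Q + Q) = 5*(2*Q) = 10*Q)
(l(o(4*(-1), -1)) + F) + q(563) = ((2*(-1))*(1 + 2*(-1)) - 568710) + 10*563 = (-2*(1 - 2) - 568710) + 5630 = (-2*(-1) - 568710) + 5630 = (2 - 568710) + 5630 = -568708 + 5630 = -563078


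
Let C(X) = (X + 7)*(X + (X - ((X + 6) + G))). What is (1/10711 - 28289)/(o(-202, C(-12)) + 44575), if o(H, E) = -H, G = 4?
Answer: -303003478/479606447 ≈ -0.63177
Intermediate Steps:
C(X) = (-10 + X)*(7 + X) (C(X) = (X + 7)*(X + (X - ((X + 6) + 4))) = (7 + X)*(X + (X - ((6 + X) + 4))) = (7 + X)*(X + (X - (10 + X))) = (7 + X)*(X + (X + (-10 - X))) = (7 + X)*(X - 10) = (7 + X)*(-10 + X) = (-10 + X)*(7 + X))
(1/10711 - 28289)/(o(-202, C(-12)) + 44575) = (1/10711 - 28289)/(-1*(-202) + 44575) = (1/10711 - 28289)/(202 + 44575) = -303003478/10711/44777 = -303003478/10711*1/44777 = -303003478/479606447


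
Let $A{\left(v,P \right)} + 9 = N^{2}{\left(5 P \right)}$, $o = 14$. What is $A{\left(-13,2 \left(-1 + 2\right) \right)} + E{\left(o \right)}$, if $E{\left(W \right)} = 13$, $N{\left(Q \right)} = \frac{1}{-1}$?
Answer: $5$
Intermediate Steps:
$N{\left(Q \right)} = -1$
$A{\left(v,P \right)} = -8$ ($A{\left(v,P \right)} = -9 + \left(-1\right)^{2} = -9 + 1 = -8$)
$A{\left(-13,2 \left(-1 + 2\right) \right)} + E{\left(o \right)} = -8 + 13 = 5$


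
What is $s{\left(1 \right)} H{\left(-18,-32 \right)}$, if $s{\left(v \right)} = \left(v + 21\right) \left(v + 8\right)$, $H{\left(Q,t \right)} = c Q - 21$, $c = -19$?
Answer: $63558$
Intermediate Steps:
$H{\left(Q,t \right)} = -21 - 19 Q$ ($H{\left(Q,t \right)} = - 19 Q - 21 = -21 - 19 Q$)
$s{\left(v \right)} = \left(8 + v\right) \left(21 + v\right)$ ($s{\left(v \right)} = \left(21 + v\right) \left(8 + v\right) = \left(8 + v\right) \left(21 + v\right)$)
$s{\left(1 \right)} H{\left(-18,-32 \right)} = \left(168 + 1^{2} + 29 \cdot 1\right) \left(-21 - -342\right) = \left(168 + 1 + 29\right) \left(-21 + 342\right) = 198 \cdot 321 = 63558$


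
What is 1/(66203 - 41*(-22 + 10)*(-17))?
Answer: 1/57839 ≈ 1.7289e-5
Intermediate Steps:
1/(66203 - 41*(-22 + 10)*(-17)) = 1/(66203 - 41*(-12)*(-17)) = 1/(66203 + 492*(-17)) = 1/(66203 - 8364) = 1/57839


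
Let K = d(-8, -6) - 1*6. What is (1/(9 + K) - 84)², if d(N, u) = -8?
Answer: 177241/25 ≈ 7089.6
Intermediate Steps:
K = -14 (K = -8 - 1*6 = -8 - 6 = -14)
(1/(9 + K) - 84)² = (1/(9 - 14) - 84)² = (1/(-5) - 84)² = (-⅕ - 84)² = (-421/5)² = 177241/25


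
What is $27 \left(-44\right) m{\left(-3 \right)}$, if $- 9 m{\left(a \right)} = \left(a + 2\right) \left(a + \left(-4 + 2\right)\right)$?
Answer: $660$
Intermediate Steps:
$m{\left(a \right)} = - \frac{\left(-2 + a\right) \left(2 + a\right)}{9}$ ($m{\left(a \right)} = - \frac{\left(a + 2\right) \left(a + \left(-4 + 2\right)\right)}{9} = - \frac{\left(2 + a\right) \left(a - 2\right)}{9} = - \frac{\left(2 + a\right) \left(-2 + a\right)}{9} = - \frac{\left(-2 + a\right) \left(2 + a\right)}{9}$)
$27 \left(-44\right) m{\left(-3 \right)} = 27 \left(-44\right) \left(\frac{4}{9} - \frac{\left(-3\right)^{2}}{9}\right) = - 1188 \left(\frac{4}{9} - 1\right) = \left(-1188\right) \left(- \frac{5}{9}\right) = 660$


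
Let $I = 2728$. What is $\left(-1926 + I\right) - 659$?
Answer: $143$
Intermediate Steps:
$\left(-1926 + I\right) - 659 = \left(-1926 + 2728\right) - 659 = 802 - 659 = 143$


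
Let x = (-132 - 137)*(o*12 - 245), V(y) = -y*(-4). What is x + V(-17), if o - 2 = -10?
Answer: 91661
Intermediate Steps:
o = -8 (o = 2 - 10 = -8)
V(y) = 4*y
x = 91729 (x = (-132 - 137)*(-8*12 - 245) = -269*(-96 - 245) = -269*(-341) = 91729)
x + V(-17) = 91729 + 4*(-17) = 91729 - 68 = 91661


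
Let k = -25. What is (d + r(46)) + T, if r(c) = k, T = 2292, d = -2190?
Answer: 77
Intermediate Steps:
r(c) = -25
(d + r(46)) + T = (-2190 - 25) + 2292 = -2215 + 2292 = 77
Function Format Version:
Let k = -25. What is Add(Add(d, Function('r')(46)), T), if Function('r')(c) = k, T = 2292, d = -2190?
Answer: 77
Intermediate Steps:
Function('r')(c) = -25
Add(Add(d, Function('r')(46)), T) = Add(Add(-2190, -25), 2292) = Add(-2215, 2292) = 77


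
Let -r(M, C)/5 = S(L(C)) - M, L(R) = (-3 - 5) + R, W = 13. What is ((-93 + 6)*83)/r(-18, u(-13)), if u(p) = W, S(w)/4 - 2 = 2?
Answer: 7221/170 ≈ 42.476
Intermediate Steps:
L(R) = -8 + R
S(w) = 16 (S(w) = 8 + 4*2 = 8 + 8 = 16)
u(p) = 13
r(M, C) = -80 + 5*M (r(M, C) = -5*(16 - M) = -80 + 5*M)
((-93 + 6)*83)/r(-18, u(-13)) = ((-93 + 6)*83)/(-80 + 5*(-18)) = (-87*83)/(-80 - 90) = -7221/(-170) = -7221*(-1/170) = 7221/170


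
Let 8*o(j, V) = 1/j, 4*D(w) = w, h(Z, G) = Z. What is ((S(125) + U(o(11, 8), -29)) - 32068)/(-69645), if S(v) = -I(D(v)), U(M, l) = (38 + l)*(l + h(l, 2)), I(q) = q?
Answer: 8699/18572 ≈ 0.46839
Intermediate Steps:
D(w) = w/4
o(j, V) = 1/(8*j)
U(M, l) = 2*l*(38 + l) (U(M, l) = (38 + l)*(l + l) = (38 + l)*(2*l) = 2*l*(38 + l))
S(v) = -v/4
((S(125) + U(o(11, 8), -29)) - 32068)/(-69645) = ((-¼*125 + 2*(-29)*(38 - 29)) - 32068)/(-69645) = ((-125/4 + 2*(-29)*9) - 32068)*(-1/69645) = ((-125/4 - 522) - 32068)*(-1/69645) = (-2213/4 - 32068)*(-1/69645) = -130485/4*(-1/69645) = 8699/18572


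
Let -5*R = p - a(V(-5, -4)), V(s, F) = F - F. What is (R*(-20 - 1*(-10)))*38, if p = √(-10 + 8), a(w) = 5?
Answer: -380 + 76*I*√2 ≈ -380.0 + 107.48*I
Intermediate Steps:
V(s, F) = 0
p = I*√2 (p = √(-2) = I*√2 ≈ 1.4142*I)
R = 1 - I*√2/5 (R = -(I*√2 - 1*5)/5 = -(I*√2 - 5)/5 = -(-5 + I*√2)/5 = 1 - I*√2/5 ≈ 1.0 - 0.28284*I)
(R*(-20 - 1*(-10)))*38 = ((1 - I*√2/5)*(-20 - 1*(-10)))*38 = ((1 - I*√2/5)*(-20 + 10))*38 = ((1 - I*√2/5)*(-10))*38 = (-10 + 2*I*√2)*38 = -380 + 76*I*√2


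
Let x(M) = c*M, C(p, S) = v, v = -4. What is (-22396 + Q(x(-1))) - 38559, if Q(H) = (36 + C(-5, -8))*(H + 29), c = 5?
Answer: -60187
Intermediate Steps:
C(p, S) = -4
x(M) = 5*M
Q(H) = 928 + 32*H (Q(H) = (36 - 4)*(H + 29) = 32*(29 + H) = 928 + 32*H)
(-22396 + Q(x(-1))) - 38559 = (-22396 + (928 + 32*(5*(-1)))) - 38559 = (-22396 + (928 + 32*(-5))) - 38559 = (-22396 + (928 - 160)) - 38559 = (-22396 + 768) - 38559 = -21628 - 38559 = -60187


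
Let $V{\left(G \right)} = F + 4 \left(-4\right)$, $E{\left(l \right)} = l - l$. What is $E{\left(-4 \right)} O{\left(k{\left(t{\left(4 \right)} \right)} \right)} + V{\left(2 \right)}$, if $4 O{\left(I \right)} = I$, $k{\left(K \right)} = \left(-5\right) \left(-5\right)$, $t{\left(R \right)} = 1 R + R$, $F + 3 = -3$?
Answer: $-22$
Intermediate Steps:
$F = -6$ ($F = -3 - 3 = -6$)
$E{\left(l \right)} = 0$
$t{\left(R \right)} = 2 R$ ($t{\left(R \right)} = R + R = 2 R$)
$V{\left(G \right)} = -22$ ($V{\left(G \right)} = -6 + 4 \left(-4\right) = -6 - 16 = -22$)
$k{\left(K \right)} = 25$
$O{\left(I \right)} = \frac{I}{4}$
$E{\left(-4 \right)} O{\left(k{\left(t{\left(4 \right)} \right)} \right)} + V{\left(2 \right)} = 0 \cdot \frac{1}{4} \cdot 25 - 22 = 0 \cdot \frac{25}{4} - 22 = 0 - 22 = -22$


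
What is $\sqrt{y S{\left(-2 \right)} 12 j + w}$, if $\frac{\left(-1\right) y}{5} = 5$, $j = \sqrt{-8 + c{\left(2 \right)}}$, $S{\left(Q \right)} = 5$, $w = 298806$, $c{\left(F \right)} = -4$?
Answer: $\sqrt{298806 - 3000 i \sqrt{3}} \approx 546.65 - 4.753 i$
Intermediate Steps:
$j = 2 i \sqrt{3}$ ($j = \sqrt{-8 - 4} = \sqrt{-12} = 2 i \sqrt{3} \approx 3.4641 i$)
$y = -25$ ($y = \left(-5\right) 5 = -25$)
$\sqrt{y S{\left(-2 \right)} 12 j + w} = \sqrt{\left(-25\right) 5 \cdot 12 \cdot 2 i \sqrt{3} + 298806} = \sqrt{\left(-125\right) 12 \cdot 2 i \sqrt{3} + 298806} = \sqrt{- 1500 \cdot 2 i \sqrt{3} + 298806} = \sqrt{- 3000 i \sqrt{3} + 298806} = \sqrt{298806 - 3000 i \sqrt{3}}$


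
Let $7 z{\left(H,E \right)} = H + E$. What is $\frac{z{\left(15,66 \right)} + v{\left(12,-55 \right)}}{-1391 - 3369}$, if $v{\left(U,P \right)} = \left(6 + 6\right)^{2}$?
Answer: $- \frac{1089}{33320} \approx -0.032683$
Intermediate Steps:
$z{\left(H,E \right)} = \frac{E}{7} + \frac{H}{7}$ ($z{\left(H,E \right)} = \frac{H + E}{7} = \frac{E + H}{7} = \frac{E}{7} + \frac{H}{7}$)
$v{\left(U,P \right)} = 144$ ($v{\left(U,P \right)} = 12^{2} = 144$)
$\frac{z{\left(15,66 \right)} + v{\left(12,-55 \right)}}{-1391 - 3369} = \frac{\left(\frac{1}{7} \cdot 66 + \frac{1}{7} \cdot 15\right) + 144}{-1391 - 3369} = \frac{\left(\frac{66}{7} + \frac{15}{7}\right) + 144}{-4760} = \left(\frac{81}{7} + 144\right) \left(- \frac{1}{4760}\right) = \frac{1089}{7} \left(- \frac{1}{4760}\right) = - \frac{1089}{33320}$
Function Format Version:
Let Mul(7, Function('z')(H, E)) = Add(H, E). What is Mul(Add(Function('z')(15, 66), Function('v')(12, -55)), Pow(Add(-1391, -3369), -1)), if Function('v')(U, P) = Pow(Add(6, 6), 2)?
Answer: Rational(-1089, 33320) ≈ -0.032683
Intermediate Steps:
Function('z')(H, E) = Add(Mul(Rational(1, 7), E), Mul(Rational(1, 7), H)) (Function('z')(H, E) = Mul(Rational(1, 7), Add(H, E)) = Mul(Rational(1, 7), Add(E, H)) = Add(Mul(Rational(1, 7), E), Mul(Rational(1, 7), H)))
Function('v')(U, P) = 144 (Function('v')(U, P) = Pow(12, 2) = 144)
Mul(Add(Function('z')(15, 66), Function('v')(12, -55)), Pow(Add(-1391, -3369), -1)) = Mul(Add(Add(Mul(Rational(1, 7), 66), Mul(Rational(1, 7), 15)), 144), Pow(Add(-1391, -3369), -1)) = Mul(Add(Add(Rational(66, 7), Rational(15, 7)), 144), Pow(-4760, -1)) = Mul(Add(Rational(81, 7), 144), Rational(-1, 4760)) = Mul(Rational(1089, 7), Rational(-1, 4760)) = Rational(-1089, 33320)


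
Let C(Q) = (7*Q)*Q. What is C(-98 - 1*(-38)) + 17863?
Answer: 43063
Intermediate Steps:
C(Q) = 7*Q²
C(-98 - 1*(-38)) + 17863 = 7*(-98 - 1*(-38))² + 17863 = 7*(-98 + 38)² + 17863 = 7*(-60)² + 17863 = 7*3600 + 17863 = 25200 + 17863 = 43063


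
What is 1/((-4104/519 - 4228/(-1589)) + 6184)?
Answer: 39271/242645820 ≈ 0.00016185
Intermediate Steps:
1/((-4104/519 - 4228/(-1589)) + 6184) = 1/((-4104*1/519 - 4228*(-1/1589)) + 6184) = 1/((-1368/173 + 604/227) + 6184) = 1/(-206044/39271 + 6184) = 1/(242645820/39271) = 39271/242645820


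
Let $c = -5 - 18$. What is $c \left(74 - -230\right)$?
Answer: $-6992$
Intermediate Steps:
$c = -23$ ($c = -5 - 18 = -23$)
$c \left(74 - -230\right) = - 23 \left(74 - -230\right) = - 23 \left(74 + 230\right) = \left(-23\right) 304 = -6992$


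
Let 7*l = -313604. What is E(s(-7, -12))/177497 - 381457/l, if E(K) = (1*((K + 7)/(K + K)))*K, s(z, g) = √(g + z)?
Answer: 473953409517/55663769188 + I*√19/354994 ≈ 8.5146 + 1.2279e-5*I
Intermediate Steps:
l = -313604/7 (l = (⅐)*(-313604) = -313604/7 ≈ -44801.)
E(K) = 7/2 + K/2 (E(K) = (1*((7 + K)/((2*K))))*K = (1*((7 + K)*(1/(2*K))))*K = (1*((7 + K)/(2*K)))*K = ((7 + K)/(2*K))*K = 7/2 + K/2)
E(s(-7, -12))/177497 - 381457/l = (7/2 + √(-12 - 7)/2)/177497 - 381457/(-313604/7) = (7/2 + √(-19)/2)*(1/177497) - 381457*(-7/313604) = (7/2 + (I*√19)/2)*(1/177497) + 2670199/313604 = (7/2 + I*√19/2)*(1/177497) + 2670199/313604 = (7/354994 + I*√19/354994) + 2670199/313604 = 473953409517/55663769188 + I*√19/354994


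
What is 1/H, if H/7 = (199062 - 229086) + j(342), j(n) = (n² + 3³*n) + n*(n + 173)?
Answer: 1/1906128 ≈ 5.2462e-7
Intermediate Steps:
j(n) = n² + 27*n + n*(173 + n) (j(n) = (n² + 27*n) + n*(173 + n) = n² + 27*n + n*(173 + n))
H = 1906128 (H = 7*((199062 - 229086) + 2*342*(100 + 342)) = 7*(-30024 + 2*342*442) = 7*(-30024 + 302328) = 7*272304 = 1906128)
1/H = 1/1906128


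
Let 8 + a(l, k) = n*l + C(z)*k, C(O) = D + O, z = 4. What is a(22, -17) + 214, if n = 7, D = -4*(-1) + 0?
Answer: 224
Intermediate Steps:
D = 4 (D = 4 + 0 = 4)
C(O) = 4 + O
a(l, k) = -8 + 7*l + 8*k (a(l, k) = -8 + (7*l + (4 + 4)*k) = -8 + (7*l + 8*k) = -8 + 7*l + 8*k)
a(22, -17) + 214 = (-8 + 7*22 + 8*(-17)) + 214 = (-8 + 154 - 136) + 214 = 10 + 214 = 224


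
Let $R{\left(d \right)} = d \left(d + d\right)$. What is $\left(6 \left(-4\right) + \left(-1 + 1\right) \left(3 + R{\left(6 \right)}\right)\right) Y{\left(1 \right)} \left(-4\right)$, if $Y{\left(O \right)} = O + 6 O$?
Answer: $672$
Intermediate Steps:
$R{\left(d \right)} = 2 d^{2}$ ($R{\left(d \right)} = d 2 d = 2 d^{2}$)
$Y{\left(O \right)} = 7 O$
$\left(6 \left(-4\right) + \left(-1 + 1\right) \left(3 + R{\left(6 \right)}\right)\right) Y{\left(1 \right)} \left(-4\right) = \left(6 \left(-4\right) + \left(-1 + 1\right) \left(3 + 2 \cdot 6^{2}\right)\right) 7 \cdot 1 \left(-4\right) = \left(-24 + 0 \left(3 + 2 \cdot 36\right)\right) 7 \left(-4\right) = \left(-24 + 0 \left(3 + 72\right)\right) 7 \left(-4\right) = \left(-24 + 0 \cdot 75\right) 7 \left(-4\right) = \left(-24 + 0\right) 7 \left(-4\right) = \left(-24\right) 7 \left(-4\right) = \left(-168\right) \left(-4\right) = 672$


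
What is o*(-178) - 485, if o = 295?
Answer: -52995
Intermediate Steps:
o*(-178) - 485 = 295*(-178) - 485 = -52510 - 485 = -52995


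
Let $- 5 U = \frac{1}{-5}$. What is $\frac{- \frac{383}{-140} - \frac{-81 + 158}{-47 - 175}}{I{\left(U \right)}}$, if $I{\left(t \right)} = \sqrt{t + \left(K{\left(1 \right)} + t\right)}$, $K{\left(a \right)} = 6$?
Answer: $\frac{47903 \sqrt{38}}{236208} \approx 1.2501$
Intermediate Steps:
$U = \frac{1}{25}$ ($U = - \frac{1}{5 \left(-5\right)} = \left(- \frac{1}{5}\right) \left(- \frac{1}{5}\right) = \frac{1}{25} \approx 0.04$)
$I{\left(t \right)} = \sqrt{6 + 2 t}$ ($I{\left(t \right)} = \sqrt{t + \left(6 + t\right)} = \sqrt{6 + 2 t}$)
$\frac{- \frac{383}{-140} - \frac{-81 + 158}{-47 - 175}}{I{\left(U \right)}} = \frac{- \frac{383}{-140} - \frac{-81 + 158}{-47 - 175}}{\sqrt{6 + 2 \cdot \frac{1}{25}}} = \frac{\left(-383\right) \left(- \frac{1}{140}\right) - \frac{77}{-222}}{\sqrt{6 + \frac{2}{25}}} = \frac{\frac{383}{140} - 77 \left(- \frac{1}{222}\right)}{\sqrt{\frac{152}{25}}} = \frac{\frac{383}{140} - - \frac{77}{222}}{\frac{2}{5} \sqrt{38}} = \left(\frac{383}{140} + \frac{77}{222}\right) \frac{5 \sqrt{38}}{76} = \frac{47903 \frac{5 \sqrt{38}}{76}}{15540} = \frac{47903 \sqrt{38}}{236208}$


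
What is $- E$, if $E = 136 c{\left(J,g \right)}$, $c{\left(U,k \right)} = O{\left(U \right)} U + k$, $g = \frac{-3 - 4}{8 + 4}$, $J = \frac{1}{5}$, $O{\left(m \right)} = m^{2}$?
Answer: $\frac{29342}{375} \approx 78.245$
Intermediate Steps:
$J = \frac{1}{5} \approx 0.2$
$g = - \frac{7}{12} \approx -0.58333$
$c{\left(U,k \right)} = k + U^{3}$ ($c{\left(U,k \right)} = U^{2} U + k = U^{3} + k = k + U^{3}$)
$E = - \frac{29342}{375}$ ($E = 136 \left(- \frac{7}{12} + \left(\frac{1}{5}\right)^{3}\right) = 136 \left(- \frac{7}{12} + \frac{1}{125}\right) = 136 \left(- \frac{863}{1500}\right) = - \frac{29342}{375} \approx -78.245$)
$- E = \left(-1\right) \left(- \frac{29342}{375}\right) = \frac{29342}{375}$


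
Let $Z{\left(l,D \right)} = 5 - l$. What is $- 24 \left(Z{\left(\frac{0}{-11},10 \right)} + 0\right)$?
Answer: $-120$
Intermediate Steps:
$- 24 \left(Z{\left(\frac{0}{-11},10 \right)} + 0\right) = - 24 \left(\left(5 - \frac{0}{-11}\right) + 0\right) = - 24 \left(\left(5 - 0 \left(- \frac{1}{11}\right)\right) + 0\right) = - 24 \left(\left(5 - 0\right) + 0\right) = - 24 \left(\left(5 + 0\right) + 0\right) = - 24 \left(5 + 0\right) = \left(-24\right) 5 = -120$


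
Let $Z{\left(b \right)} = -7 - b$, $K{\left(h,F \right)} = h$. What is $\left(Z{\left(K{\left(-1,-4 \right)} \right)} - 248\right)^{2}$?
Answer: $64516$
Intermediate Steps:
$\left(Z{\left(K{\left(-1,-4 \right)} \right)} - 248\right)^{2} = \left(\left(-7 - -1\right) - 248\right)^{2} = \left(\left(-7 + 1\right) - 248\right)^{2} = \left(-6 - 248\right)^{2} = \left(-254\right)^{2} = 64516$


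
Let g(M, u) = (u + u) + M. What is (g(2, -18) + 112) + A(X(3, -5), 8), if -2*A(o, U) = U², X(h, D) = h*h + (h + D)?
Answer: 46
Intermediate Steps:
g(M, u) = M + 2*u (g(M, u) = 2*u + M = M + 2*u)
X(h, D) = D + h + h² (X(h, D) = h² + (D + h) = D + h + h²)
A(o, U) = -U²/2
(g(2, -18) + 112) + A(X(3, -5), 8) = ((2 + 2*(-18)) + 112) - ½*8² = ((2 - 36) + 112) - ½*64 = (-34 + 112) - 32 = 78 - 32 = 46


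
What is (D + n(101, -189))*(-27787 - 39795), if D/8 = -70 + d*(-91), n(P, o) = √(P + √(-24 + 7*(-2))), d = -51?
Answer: -2471338576 - 67582*√(101 + I*√38) ≈ -2.472e+9 - 20717.0*I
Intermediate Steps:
n(P, o) = √(P + I*√38) (n(P, o) = √(P + √(-24 - 14)) = √(P + √(-38)) = √(P + I*√38))
D = 36568 (D = 8*(-70 - 51*(-91)) = 8*(-70 + 4641) = 8*4571 = 36568)
(D + n(101, -189))*(-27787 - 39795) = (36568 + √(101 + I*√38))*(-27787 - 39795) = (36568 + √(101 + I*√38))*(-67582) = -2471338576 - 67582*√(101 + I*√38)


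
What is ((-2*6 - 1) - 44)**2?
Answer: 3249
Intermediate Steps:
((-2*6 - 1) - 44)**2 = ((-12 - 1) - 44)**2 = (-13 - 44)**2 = (-57)**2 = 3249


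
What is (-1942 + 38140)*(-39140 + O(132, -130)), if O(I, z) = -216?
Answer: -1424608488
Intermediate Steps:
(-1942 + 38140)*(-39140 + O(132, -130)) = (-1942 + 38140)*(-39140 - 216) = 36198*(-39356) = -1424608488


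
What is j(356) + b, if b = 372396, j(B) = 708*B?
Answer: 624444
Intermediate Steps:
j(356) + b = 708*356 + 372396 = 252048 + 372396 = 624444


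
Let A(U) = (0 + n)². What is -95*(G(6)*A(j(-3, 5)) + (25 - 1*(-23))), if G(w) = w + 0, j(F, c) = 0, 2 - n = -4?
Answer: -25080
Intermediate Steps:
n = 6 (n = 2 - 1*(-4) = 2 + 4 = 6)
G(w) = w
A(U) = 36 (A(U) = (0 + 6)² = 6² = 36)
-95*(G(6)*A(j(-3, 5)) + (25 - 1*(-23))) = -95*(6*36 + (25 - 1*(-23))) = -95*(216 + (25 + 23)) = -95*(216 + 48) = -95*264 = -25080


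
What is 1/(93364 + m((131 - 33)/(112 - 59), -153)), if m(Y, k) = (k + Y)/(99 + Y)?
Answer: 5345/499022569 ≈ 1.0711e-5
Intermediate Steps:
m(Y, k) = (Y + k)/(99 + Y)
1/(93364 + m((131 - 33)/(112 - 59), -153)) = 1/(93364 + ((131 - 33)/(112 - 59) - 153)/(99 + (131 - 33)/(112 - 59))) = 1/(93364 + (98/53 - 153)/(99 + 98/53)) = 1/(93364 - 8011/53/(5345/53)) = 1/(93364 + (53/5345)*(-8011/53)) = 1/(93364 - 8011/5345) = 1/(499022569/5345) = 5345/499022569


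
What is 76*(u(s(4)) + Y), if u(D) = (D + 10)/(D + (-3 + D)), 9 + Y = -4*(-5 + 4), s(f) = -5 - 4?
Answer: -8056/21 ≈ -383.62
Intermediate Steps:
s(f) = -9
Y = -5 (Y = -9 - 4*(-5 + 4) = -9 - 4*(-1) = -9 + 4 = -5)
u(D) = (10 + D)/(-3 + 2*D)
76*(u(s(4)) + Y) = 76*((10 - 9)/(-3 + 2*(-9)) - 5) = 76*(1/(-3 - 18) - 5) = 76*(1/(-21) - 5) = 76*(-1/21*1 - 5) = 76*(-1/21 - 5) = 76*(-106/21) = -8056/21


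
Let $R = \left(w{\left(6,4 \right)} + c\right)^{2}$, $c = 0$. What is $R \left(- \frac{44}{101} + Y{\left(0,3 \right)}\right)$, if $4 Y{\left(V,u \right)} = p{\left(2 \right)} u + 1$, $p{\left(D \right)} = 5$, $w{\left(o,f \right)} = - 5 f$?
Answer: $\frac{144000}{101} \approx 1425.7$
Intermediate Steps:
$Y{\left(V,u \right)} = \frac{1}{4} + \frac{5 u}{4}$ ($Y{\left(V,u \right)} = \frac{5 u + 1}{4} = \frac{1 + 5 u}{4} = \frac{1}{4} + \frac{5 u}{4}$)
$R = 400$ ($R = \left(\left(-5\right) 4 + 0\right)^{2} = \left(-20 + 0\right)^{2} = \left(-20\right)^{2} = 400$)
$R \left(- \frac{44}{101} + Y{\left(0,3 \right)}\right) = 400 \left(- \frac{44}{101} + \left(\frac{1}{4} + \frac{5}{4} \cdot 3\right)\right) = 400 \left(\left(-44\right) \frac{1}{101} + \left(\frac{1}{4} + \frac{15}{4}\right)\right) = 400 \left(- \frac{44}{101} + 4\right) = 400 \cdot \frac{360}{101} = \frac{144000}{101}$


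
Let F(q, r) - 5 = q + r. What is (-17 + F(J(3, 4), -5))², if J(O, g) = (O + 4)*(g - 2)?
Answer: 9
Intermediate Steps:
J(O, g) = (-2 + g)*(4 + O) (J(O, g) = (4 + O)*(-2 + g) = (-2 + g)*(4 + O))
F(q, r) = 5 + q + r (F(q, r) = 5 + (q + r) = 5 + q + r)
(-17 + F(J(3, 4), -5))² = (-17 + (5 + (-8 - 2*3 + 4*4 + 3*4) - 5))² = (-17 + (5 + (-8 - 6 + 16 + 12) - 5))² = (-17 + (5 + 14 - 5))² = (-17 + 14)² = (-3)² = 9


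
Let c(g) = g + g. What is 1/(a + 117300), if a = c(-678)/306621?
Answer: 102207/11988880648 ≈ 8.5252e-6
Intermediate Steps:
c(g) = 2*g
a = -452/102207 (a = (2*(-678))/306621 = -1356*1/306621 = -452/102207 ≈ -0.0044224)
1/(a + 117300) = 1/(-452/102207 + 117300) = 1/(11988880648/102207) = 102207/11988880648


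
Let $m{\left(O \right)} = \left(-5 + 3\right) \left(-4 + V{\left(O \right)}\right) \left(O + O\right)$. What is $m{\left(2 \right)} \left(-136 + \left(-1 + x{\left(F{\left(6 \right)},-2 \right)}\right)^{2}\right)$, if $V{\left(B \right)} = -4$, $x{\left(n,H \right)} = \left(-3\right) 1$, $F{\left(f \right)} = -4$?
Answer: $-7680$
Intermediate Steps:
$x{\left(n,H \right)} = -3$
$m{\left(O \right)} = 32 O$ ($m{\left(O \right)} = \left(-5 + 3\right) \left(-4 - 4\right) \left(O + O\right) = \left(-2\right) \left(-8\right) 2 O = 16 \cdot 2 O = 32 O$)
$m{\left(2 \right)} \left(-136 + \left(-1 + x{\left(F{\left(6 \right)},-2 \right)}\right)^{2}\right) = 32 \cdot 2 \left(-136 + \left(-1 - 3\right)^{2}\right) = 64 \left(-136 + \left(-4\right)^{2}\right) = 64 \left(-136 + 16\right) = 64 \left(-120\right) = -7680$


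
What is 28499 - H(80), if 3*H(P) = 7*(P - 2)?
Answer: 28317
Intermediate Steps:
H(P) = -14/3 + 7*P/3 (H(P) = (7*(P - 2))/3 = (7*(-2 + P))/3 = (-14 + 7*P)/3 = -14/3 + 7*P/3)
28499 - H(80) = 28499 - (-14/3 + (7/3)*80) = 28499 - (-14/3 + 560/3) = 28499 - 1*182 = 28499 - 182 = 28317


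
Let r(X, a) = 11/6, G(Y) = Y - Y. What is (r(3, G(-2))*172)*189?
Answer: 59598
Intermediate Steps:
G(Y) = 0
r(X, a) = 11/6 (r(X, a) = 11*(⅙) = 11/6)
(r(3, G(-2))*172)*189 = ((11/6)*172)*189 = (946/3)*189 = 59598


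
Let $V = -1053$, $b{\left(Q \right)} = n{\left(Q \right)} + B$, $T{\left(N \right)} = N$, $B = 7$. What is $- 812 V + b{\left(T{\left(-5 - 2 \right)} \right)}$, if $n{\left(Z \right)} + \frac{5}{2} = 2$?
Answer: $\frac{1710085}{2} \approx 8.5504 \cdot 10^{5}$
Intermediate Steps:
$n{\left(Z \right)} = - \frac{1}{2}$ ($n{\left(Z \right)} = - \frac{5}{2} + 2 = - \frac{1}{2}$)
$b{\left(Q \right)} = \frac{13}{2}$ ($b{\left(Q \right)} = - \frac{1}{2} + 7 = \frac{13}{2}$)
$- 812 V + b{\left(T{\left(-5 - 2 \right)} \right)} = \left(-812\right) \left(-1053\right) + \frac{13}{2} = 855036 + \frac{13}{2} = \frac{1710085}{2}$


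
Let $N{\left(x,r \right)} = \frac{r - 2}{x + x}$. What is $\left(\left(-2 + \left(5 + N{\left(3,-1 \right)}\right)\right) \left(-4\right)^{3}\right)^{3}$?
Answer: $-4096000$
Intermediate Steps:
$N{\left(x,r \right)} = \frac{-2 + r}{2 x}$
$\left(\left(-2 + \left(5 + N{\left(3,-1 \right)}\right)\right) \left(-4\right)^{3}\right)^{3} = \left(\left(-2 + \left(5 + \frac{-2 - 1}{2 \cdot 3}\right)\right) \left(-4\right)^{3}\right)^{3} = \left(\left(-2 + \left(5 + \frac{1}{2} \cdot \frac{1}{3} \left(-3\right)\right)\right) \left(-64\right)\right)^{3} = \left(\left(-2 + \left(5 - \frac{1}{2}\right)\right) \left(-64\right)\right)^{3} = \left(\left(-2 + \frac{9}{2}\right) \left(-64\right)\right)^{3} = \left(\frac{5}{2} \left(-64\right)\right)^{3} = \left(-160\right)^{3} = -4096000$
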